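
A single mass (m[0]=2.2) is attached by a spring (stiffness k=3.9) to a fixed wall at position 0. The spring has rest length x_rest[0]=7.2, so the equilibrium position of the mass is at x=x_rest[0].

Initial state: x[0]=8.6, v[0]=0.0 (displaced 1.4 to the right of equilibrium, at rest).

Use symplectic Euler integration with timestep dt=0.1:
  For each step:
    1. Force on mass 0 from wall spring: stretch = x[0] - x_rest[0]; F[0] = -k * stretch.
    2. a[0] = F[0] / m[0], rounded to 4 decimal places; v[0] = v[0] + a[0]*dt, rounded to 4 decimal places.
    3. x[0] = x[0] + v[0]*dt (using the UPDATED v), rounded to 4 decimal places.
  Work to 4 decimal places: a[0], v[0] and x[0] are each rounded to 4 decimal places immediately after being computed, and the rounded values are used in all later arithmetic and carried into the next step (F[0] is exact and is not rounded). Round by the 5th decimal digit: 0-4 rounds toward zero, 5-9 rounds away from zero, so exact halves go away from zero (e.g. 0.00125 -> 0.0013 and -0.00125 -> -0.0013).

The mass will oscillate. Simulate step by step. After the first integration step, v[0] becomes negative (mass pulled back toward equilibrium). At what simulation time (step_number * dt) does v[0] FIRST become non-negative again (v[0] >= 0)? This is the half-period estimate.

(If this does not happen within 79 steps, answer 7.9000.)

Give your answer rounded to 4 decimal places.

Answer: 2.4000

Derivation:
Step 0: x=[8.6000] v=[0.0000]
Step 1: x=[8.5752] v=[-0.2482]
Step 2: x=[8.5260] v=[-0.4920]
Step 3: x=[8.4533] v=[-0.7271]
Step 4: x=[8.3584] v=[-0.9493]
Step 5: x=[8.2429] v=[-1.1547]
Step 6: x=[8.1089] v=[-1.3396]
Step 7: x=[7.9588] v=[-1.5007]
Step 8: x=[7.7953] v=[-1.6352]
Step 9: x=[7.6212] v=[-1.7407]
Step 10: x=[7.4397] v=[-1.8154]
Step 11: x=[7.2539] v=[-1.8579]
Step 12: x=[7.0672] v=[-1.8675]
Step 13: x=[6.8828] v=[-1.8440]
Step 14: x=[6.7040] v=[-1.7878]
Step 15: x=[6.5340] v=[-1.6999]
Step 16: x=[6.3758] v=[-1.5818]
Step 17: x=[6.2322] v=[-1.4357]
Step 18: x=[6.1058] v=[-1.2641]
Step 19: x=[5.9988] v=[-1.0701]
Step 20: x=[5.9131] v=[-0.8572]
Step 21: x=[5.8502] v=[-0.6291]
Step 22: x=[5.8112] v=[-0.3898]
Step 23: x=[5.7968] v=[-0.1436]
Step 24: x=[5.8073] v=[0.1052]
First v>=0 after going negative at step 24, time=2.4000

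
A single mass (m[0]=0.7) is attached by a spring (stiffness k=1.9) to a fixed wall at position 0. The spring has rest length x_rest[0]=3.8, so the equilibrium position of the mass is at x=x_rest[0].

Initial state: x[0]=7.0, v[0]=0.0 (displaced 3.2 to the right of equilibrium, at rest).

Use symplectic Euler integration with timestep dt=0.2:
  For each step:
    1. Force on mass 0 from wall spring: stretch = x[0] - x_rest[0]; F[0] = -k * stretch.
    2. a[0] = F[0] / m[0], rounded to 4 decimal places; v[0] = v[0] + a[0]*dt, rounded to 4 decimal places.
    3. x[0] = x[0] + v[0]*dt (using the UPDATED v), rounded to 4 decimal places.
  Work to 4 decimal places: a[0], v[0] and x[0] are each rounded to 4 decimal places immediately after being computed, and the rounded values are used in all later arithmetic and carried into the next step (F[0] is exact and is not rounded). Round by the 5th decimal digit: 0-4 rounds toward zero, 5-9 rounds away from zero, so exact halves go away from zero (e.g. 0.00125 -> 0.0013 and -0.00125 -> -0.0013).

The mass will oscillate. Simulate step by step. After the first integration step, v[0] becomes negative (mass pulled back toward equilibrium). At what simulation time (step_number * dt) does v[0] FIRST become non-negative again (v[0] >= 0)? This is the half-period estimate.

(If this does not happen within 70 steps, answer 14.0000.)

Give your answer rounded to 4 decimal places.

Answer: 2.0000

Derivation:
Step 0: x=[7.0000] v=[0.0000]
Step 1: x=[6.6526] v=[-1.7371]
Step 2: x=[5.9955] v=[-3.2857]
Step 3: x=[5.1000] v=[-4.4775]
Step 4: x=[4.0634] v=[-5.1832]
Step 5: x=[2.9982] v=[-5.3262]
Step 6: x=[2.0200] v=[-4.8909]
Step 7: x=[1.2351] v=[-3.9246]
Step 8: x=[0.7287] v=[-2.5322]
Step 9: x=[0.5557] v=[-0.8649]
Step 10: x=[0.7350] v=[0.8963]
First v>=0 after going negative at step 10, time=2.0000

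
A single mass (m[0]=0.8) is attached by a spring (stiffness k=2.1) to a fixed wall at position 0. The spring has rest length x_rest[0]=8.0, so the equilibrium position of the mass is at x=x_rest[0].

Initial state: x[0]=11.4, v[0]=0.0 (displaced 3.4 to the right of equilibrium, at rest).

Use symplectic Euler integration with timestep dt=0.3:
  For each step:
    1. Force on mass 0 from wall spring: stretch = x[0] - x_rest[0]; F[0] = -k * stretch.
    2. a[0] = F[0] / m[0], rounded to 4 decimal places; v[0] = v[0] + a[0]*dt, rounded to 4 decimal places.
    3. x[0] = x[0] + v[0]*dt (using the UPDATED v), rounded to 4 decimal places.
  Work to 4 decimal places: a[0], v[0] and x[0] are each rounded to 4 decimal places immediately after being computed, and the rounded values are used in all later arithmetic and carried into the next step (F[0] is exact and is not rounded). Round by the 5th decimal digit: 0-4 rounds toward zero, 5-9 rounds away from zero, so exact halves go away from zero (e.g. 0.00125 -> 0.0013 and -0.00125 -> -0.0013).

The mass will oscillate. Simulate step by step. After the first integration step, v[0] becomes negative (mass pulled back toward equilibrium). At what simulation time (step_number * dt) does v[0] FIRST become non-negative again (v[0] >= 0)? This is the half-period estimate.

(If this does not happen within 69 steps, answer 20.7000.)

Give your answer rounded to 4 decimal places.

Step 0: x=[11.4000] v=[0.0000]
Step 1: x=[10.5968] v=[-2.6775]
Step 2: x=[9.1801] v=[-4.7225]
Step 3: x=[7.4846] v=[-5.6518]
Step 4: x=[5.9108] v=[-5.2459]
Step 5: x=[4.8306] v=[-3.6006]
Step 6: x=[4.4992] v=[-1.1047]
Step 7: x=[4.9949] v=[1.6522]
First v>=0 after going negative at step 7, time=2.1000

Answer: 2.1000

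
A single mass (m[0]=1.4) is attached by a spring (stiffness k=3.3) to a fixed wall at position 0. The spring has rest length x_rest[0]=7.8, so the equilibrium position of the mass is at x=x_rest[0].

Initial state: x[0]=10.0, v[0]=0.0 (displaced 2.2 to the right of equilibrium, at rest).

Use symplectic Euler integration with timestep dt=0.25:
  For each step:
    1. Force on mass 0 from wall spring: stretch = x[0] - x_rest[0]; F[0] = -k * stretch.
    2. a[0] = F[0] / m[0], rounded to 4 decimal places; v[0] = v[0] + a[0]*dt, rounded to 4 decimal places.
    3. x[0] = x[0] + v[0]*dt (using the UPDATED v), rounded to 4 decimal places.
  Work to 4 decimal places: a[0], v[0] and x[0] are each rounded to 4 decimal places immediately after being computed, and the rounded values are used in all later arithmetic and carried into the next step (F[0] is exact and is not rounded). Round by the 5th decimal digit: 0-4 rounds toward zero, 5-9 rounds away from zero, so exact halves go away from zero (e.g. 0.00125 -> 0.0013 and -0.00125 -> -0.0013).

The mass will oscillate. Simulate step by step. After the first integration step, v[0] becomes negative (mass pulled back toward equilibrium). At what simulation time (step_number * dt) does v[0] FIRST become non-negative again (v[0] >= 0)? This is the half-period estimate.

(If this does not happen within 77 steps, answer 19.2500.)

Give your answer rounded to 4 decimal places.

Step 0: x=[10.0000] v=[0.0000]
Step 1: x=[9.6759] v=[-1.2964]
Step 2: x=[9.0754] v=[-2.4019]
Step 3: x=[8.2870] v=[-3.1535]
Step 4: x=[7.4269] v=[-3.4405]
Step 5: x=[6.6218] v=[-3.2206]
Step 6: x=[5.9902] v=[-2.5263]
Step 7: x=[5.6253] v=[-1.4598]
Step 8: x=[5.5807] v=[-0.1783]
Step 9: x=[5.8631] v=[1.1295]
First v>=0 after going negative at step 9, time=2.2500

Answer: 2.2500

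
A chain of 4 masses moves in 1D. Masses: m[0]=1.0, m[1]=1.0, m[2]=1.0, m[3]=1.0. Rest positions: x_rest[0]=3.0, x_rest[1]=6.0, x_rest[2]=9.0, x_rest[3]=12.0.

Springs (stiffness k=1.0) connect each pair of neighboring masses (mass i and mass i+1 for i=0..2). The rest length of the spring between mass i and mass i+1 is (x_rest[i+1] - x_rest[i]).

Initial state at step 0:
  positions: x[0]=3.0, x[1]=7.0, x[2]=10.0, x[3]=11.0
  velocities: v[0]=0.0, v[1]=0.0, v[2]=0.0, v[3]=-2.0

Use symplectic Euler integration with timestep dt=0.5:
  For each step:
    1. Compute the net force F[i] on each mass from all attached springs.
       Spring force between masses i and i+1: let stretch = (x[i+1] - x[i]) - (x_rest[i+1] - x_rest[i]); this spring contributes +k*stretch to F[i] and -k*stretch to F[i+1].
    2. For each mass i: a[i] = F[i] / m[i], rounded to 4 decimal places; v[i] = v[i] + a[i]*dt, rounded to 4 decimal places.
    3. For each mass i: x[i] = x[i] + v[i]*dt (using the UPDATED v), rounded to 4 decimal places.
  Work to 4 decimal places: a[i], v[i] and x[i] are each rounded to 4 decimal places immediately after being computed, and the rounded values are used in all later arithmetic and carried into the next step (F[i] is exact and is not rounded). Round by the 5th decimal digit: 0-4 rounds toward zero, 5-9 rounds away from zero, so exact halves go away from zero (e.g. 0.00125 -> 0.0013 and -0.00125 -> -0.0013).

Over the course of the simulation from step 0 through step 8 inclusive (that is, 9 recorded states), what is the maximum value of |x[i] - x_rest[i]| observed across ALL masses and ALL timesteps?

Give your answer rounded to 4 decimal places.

Answer: 2.6610

Derivation:
Step 0: x=[3.0000 7.0000 10.0000 11.0000] v=[0.0000 0.0000 0.0000 -2.0000]
Step 1: x=[3.2500 6.7500 9.5000 10.5000] v=[0.5000 -0.5000 -1.0000 -1.0000]
Step 2: x=[3.6250 6.3125 8.5625 10.5000] v=[0.7500 -0.8750 -1.8750 0.0000]
Step 3: x=[3.9219 5.7656 7.5469 10.7657] v=[0.5938 -1.0938 -2.0313 0.5313]
Step 4: x=[3.9298 5.2031 6.8906 10.9767] v=[0.0157 -1.1250 -1.3126 0.4219]
Step 5: x=[3.5060 4.7442 6.8340 10.9161] v=[-0.8477 -0.9179 -0.1133 -0.1212]
Step 6: x=[2.6417 4.4982 7.2755 10.5850] v=[-1.7286 -0.4921 0.8829 -0.6623]
Step 7: x=[1.4915 4.4824 7.8500 10.1765] v=[-2.3004 -0.0317 1.1490 -0.8171]
Step 8: x=[0.3390 4.5608 8.1643 9.9363] v=[-2.3050 0.1567 0.6285 -0.4804]
Max displacement = 2.6610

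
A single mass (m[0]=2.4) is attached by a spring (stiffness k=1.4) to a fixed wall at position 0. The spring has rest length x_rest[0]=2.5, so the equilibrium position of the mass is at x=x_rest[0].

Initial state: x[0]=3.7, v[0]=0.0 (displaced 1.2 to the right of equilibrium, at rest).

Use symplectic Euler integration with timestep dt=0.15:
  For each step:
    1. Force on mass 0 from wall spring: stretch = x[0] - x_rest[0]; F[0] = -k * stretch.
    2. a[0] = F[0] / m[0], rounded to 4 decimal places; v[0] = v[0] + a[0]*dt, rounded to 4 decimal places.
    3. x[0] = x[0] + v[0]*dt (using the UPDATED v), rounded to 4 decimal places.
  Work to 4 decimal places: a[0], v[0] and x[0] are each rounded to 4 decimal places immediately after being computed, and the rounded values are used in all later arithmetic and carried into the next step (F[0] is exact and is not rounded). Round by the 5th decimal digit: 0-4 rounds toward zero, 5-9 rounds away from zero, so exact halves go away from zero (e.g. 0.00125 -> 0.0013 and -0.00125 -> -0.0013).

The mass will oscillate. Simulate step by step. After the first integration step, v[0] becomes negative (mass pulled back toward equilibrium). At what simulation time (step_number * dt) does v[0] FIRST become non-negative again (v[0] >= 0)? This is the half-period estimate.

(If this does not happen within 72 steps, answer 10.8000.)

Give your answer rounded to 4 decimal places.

Answer: 4.2000

Derivation:
Step 0: x=[3.7000] v=[0.0000]
Step 1: x=[3.6843] v=[-0.1050]
Step 2: x=[3.6530] v=[-0.2086]
Step 3: x=[3.6066] v=[-0.3095]
Step 4: x=[3.5457] v=[-0.4063]
Step 5: x=[3.4710] v=[-0.4978]
Step 6: x=[3.3836] v=[-0.5828]
Step 7: x=[3.2846] v=[-0.6601]
Step 8: x=[3.1753] v=[-0.7288]
Step 9: x=[3.0571] v=[-0.7879]
Step 10: x=[2.9316] v=[-0.8367]
Step 11: x=[2.8004] v=[-0.8745]
Step 12: x=[2.6653] v=[-0.9008]
Step 13: x=[2.5280] v=[-0.9153]
Step 14: x=[2.3903] v=[-0.9177]
Step 15: x=[2.2541] v=[-0.9081]
Step 16: x=[2.1211] v=[-0.8866]
Step 17: x=[1.9931] v=[-0.8535]
Step 18: x=[1.8717] v=[-0.8091]
Step 19: x=[1.7586] v=[-0.7541]
Step 20: x=[1.6552] v=[-0.6892]
Step 21: x=[1.5629] v=[-0.6153]
Step 22: x=[1.4829] v=[-0.5333]
Step 23: x=[1.4163] v=[-0.4443]
Step 24: x=[1.3639] v=[-0.3495]
Step 25: x=[1.3264] v=[-0.2501]
Step 26: x=[1.3043] v=[-0.1474]
Step 27: x=[1.2979] v=[-0.0428]
Step 28: x=[1.3073] v=[0.0624]
First v>=0 after going negative at step 28, time=4.2000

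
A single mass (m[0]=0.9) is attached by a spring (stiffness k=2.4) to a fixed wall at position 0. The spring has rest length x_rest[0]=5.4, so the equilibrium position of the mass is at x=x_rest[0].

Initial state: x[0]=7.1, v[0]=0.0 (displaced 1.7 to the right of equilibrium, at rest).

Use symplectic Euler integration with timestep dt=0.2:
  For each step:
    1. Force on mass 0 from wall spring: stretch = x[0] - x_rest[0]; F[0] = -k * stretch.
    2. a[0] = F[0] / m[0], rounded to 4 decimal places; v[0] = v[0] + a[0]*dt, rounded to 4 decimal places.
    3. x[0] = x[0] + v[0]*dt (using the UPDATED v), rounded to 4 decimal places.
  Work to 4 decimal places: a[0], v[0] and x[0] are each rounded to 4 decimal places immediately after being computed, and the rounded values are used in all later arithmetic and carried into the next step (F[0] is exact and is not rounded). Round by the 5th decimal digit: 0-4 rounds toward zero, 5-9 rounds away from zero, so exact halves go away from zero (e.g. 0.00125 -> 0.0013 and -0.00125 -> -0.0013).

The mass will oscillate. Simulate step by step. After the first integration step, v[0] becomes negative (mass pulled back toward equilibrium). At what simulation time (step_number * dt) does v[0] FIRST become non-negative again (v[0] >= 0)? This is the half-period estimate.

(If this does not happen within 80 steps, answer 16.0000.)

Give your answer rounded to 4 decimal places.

Answer: 2.0000

Derivation:
Step 0: x=[7.1000] v=[0.0000]
Step 1: x=[6.9187] v=[-0.9067]
Step 2: x=[6.5754] v=[-1.7167]
Step 3: x=[6.1067] v=[-2.3436]
Step 4: x=[5.5626] v=[-2.7205]
Step 5: x=[5.0012] v=[-2.8072]
Step 6: x=[4.4823] v=[-2.5945]
Step 7: x=[4.0613] v=[-2.1051]
Step 8: x=[3.7831] v=[-1.3911]
Step 9: x=[3.6773] v=[-0.5288]
Step 10: x=[3.7553] v=[0.3900]
First v>=0 after going negative at step 10, time=2.0000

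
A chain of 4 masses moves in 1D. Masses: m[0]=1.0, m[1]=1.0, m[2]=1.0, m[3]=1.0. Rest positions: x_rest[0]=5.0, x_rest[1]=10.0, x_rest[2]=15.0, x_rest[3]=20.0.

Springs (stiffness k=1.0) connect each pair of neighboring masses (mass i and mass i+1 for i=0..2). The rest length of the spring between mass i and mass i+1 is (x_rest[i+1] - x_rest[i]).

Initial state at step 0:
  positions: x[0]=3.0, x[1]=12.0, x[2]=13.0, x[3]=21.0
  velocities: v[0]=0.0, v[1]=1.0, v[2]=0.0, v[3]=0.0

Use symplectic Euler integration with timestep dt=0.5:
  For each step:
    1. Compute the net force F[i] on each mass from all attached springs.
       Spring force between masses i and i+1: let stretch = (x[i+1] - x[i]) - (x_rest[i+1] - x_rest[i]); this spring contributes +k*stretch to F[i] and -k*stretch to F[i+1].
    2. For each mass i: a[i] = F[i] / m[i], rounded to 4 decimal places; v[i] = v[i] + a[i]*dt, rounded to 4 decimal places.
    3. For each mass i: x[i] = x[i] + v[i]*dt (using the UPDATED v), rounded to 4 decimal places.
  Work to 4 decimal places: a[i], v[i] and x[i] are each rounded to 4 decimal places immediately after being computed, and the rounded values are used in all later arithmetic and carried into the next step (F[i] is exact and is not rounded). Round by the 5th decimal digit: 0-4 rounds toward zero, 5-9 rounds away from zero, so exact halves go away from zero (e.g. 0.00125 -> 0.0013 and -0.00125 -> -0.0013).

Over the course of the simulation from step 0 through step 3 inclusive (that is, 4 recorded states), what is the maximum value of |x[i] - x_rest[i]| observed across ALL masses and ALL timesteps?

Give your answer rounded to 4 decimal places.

Step 0: x=[3.0000 12.0000 13.0000 21.0000] v=[0.0000 1.0000 0.0000 0.0000]
Step 1: x=[4.0000 10.5000 14.7500 20.2500] v=[2.0000 -3.0000 3.5000 -1.5000]
Step 2: x=[5.3750 8.4375 16.8125 19.3750] v=[2.7500 -4.1250 4.1250 -1.7500]
Step 3: x=[6.2657 7.7031 17.4219 19.1094] v=[1.7813 -1.4688 1.2188 -0.5313]
Max displacement = 2.4219

Answer: 2.4219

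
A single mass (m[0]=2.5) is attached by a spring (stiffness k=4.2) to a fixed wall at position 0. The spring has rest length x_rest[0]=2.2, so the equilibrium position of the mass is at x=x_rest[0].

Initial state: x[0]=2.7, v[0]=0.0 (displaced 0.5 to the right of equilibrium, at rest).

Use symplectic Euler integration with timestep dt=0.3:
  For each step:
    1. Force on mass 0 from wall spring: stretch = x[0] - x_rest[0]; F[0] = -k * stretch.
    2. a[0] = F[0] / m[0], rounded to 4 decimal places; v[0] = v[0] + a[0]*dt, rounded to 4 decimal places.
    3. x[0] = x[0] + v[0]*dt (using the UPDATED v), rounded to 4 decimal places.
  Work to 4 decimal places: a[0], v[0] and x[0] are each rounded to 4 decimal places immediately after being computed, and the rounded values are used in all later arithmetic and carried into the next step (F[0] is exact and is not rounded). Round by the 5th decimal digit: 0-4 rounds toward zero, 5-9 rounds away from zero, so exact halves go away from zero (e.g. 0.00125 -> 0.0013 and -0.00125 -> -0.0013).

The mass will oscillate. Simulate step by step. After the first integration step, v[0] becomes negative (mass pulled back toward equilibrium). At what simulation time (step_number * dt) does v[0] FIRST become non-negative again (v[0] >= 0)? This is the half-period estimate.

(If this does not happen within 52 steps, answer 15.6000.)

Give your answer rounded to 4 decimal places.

Answer: 2.7000

Derivation:
Step 0: x=[2.7000] v=[0.0000]
Step 1: x=[2.6244] v=[-0.2520]
Step 2: x=[2.4846] v=[-0.4659]
Step 3: x=[2.3018] v=[-0.6093]
Step 4: x=[2.1036] v=[-0.6606]
Step 5: x=[1.9200] v=[-0.6120]
Step 6: x=[1.7787] v=[-0.4709]
Step 7: x=[1.7011] v=[-0.2586]
Step 8: x=[1.6990] v=[-0.0071]
Step 9: x=[1.7726] v=[0.2454]
First v>=0 after going negative at step 9, time=2.7000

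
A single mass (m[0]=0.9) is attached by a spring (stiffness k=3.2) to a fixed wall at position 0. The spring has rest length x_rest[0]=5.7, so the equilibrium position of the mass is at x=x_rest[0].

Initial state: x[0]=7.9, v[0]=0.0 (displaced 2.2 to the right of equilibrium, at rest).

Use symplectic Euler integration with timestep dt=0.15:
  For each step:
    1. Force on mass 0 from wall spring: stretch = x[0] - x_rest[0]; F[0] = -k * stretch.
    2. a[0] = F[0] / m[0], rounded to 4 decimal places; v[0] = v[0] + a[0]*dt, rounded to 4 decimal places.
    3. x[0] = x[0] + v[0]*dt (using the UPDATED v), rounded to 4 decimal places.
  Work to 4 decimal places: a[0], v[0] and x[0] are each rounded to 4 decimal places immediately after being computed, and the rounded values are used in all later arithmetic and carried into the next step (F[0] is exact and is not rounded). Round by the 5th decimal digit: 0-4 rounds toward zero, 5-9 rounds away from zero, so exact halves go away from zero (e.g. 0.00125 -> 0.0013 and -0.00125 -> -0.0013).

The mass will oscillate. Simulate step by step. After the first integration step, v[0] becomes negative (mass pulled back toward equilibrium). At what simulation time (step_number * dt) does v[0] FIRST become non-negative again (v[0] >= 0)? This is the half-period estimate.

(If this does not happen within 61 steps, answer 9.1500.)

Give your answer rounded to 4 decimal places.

Answer: 1.8000

Derivation:
Step 0: x=[7.9000] v=[0.0000]
Step 1: x=[7.7240] v=[-1.1733]
Step 2: x=[7.3861] v=[-2.2528]
Step 3: x=[6.9133] v=[-3.1521]
Step 4: x=[6.3434] v=[-3.7992]
Step 5: x=[5.7221] v=[-4.1423]
Step 6: x=[5.0990] v=[-4.1541]
Step 7: x=[4.5240] v=[-3.8336]
Step 8: x=[4.0430] v=[-3.2064]
Step 9: x=[3.6946] v=[-2.3227]
Step 10: x=[3.5066] v=[-1.2532]
Step 11: x=[3.4941] v=[-0.0834]
Step 12: x=[3.6581] v=[1.0931]
First v>=0 after going negative at step 12, time=1.8000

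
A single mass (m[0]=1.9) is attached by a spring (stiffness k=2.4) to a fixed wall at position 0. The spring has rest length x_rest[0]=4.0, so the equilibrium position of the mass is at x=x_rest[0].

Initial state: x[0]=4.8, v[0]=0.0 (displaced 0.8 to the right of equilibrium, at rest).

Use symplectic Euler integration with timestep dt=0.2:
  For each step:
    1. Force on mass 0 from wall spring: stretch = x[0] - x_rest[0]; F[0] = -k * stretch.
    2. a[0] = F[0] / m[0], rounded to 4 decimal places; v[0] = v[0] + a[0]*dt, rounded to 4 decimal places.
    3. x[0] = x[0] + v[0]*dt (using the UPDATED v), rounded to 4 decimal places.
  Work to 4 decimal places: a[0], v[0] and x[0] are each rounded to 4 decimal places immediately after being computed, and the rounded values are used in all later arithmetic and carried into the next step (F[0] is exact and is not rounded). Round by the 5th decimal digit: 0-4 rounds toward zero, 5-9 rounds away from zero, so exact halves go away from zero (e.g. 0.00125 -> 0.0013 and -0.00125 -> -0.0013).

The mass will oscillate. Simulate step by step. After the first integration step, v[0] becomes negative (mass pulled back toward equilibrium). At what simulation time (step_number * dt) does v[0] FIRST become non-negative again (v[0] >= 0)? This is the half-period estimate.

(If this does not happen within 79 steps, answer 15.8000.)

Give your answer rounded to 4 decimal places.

Answer: 2.8000

Derivation:
Step 0: x=[4.8000] v=[0.0000]
Step 1: x=[4.7596] v=[-0.2021]
Step 2: x=[4.6808] v=[-0.3940]
Step 3: x=[4.5676] v=[-0.5660]
Step 4: x=[4.4257] v=[-0.7094]
Step 5: x=[4.2623] v=[-0.8169]
Step 6: x=[4.0857] v=[-0.8832]
Step 7: x=[3.9047] v=[-0.9049]
Step 8: x=[3.7285] v=[-0.8808]
Step 9: x=[3.5661] v=[-0.8122]
Step 10: x=[3.4256] v=[-0.7026]
Step 11: x=[3.3141] v=[-0.5575]
Step 12: x=[3.2373] v=[-0.3842]
Step 13: x=[3.1990] v=[-0.1915]
Step 14: x=[3.2012] v=[0.0109]
First v>=0 after going negative at step 14, time=2.8000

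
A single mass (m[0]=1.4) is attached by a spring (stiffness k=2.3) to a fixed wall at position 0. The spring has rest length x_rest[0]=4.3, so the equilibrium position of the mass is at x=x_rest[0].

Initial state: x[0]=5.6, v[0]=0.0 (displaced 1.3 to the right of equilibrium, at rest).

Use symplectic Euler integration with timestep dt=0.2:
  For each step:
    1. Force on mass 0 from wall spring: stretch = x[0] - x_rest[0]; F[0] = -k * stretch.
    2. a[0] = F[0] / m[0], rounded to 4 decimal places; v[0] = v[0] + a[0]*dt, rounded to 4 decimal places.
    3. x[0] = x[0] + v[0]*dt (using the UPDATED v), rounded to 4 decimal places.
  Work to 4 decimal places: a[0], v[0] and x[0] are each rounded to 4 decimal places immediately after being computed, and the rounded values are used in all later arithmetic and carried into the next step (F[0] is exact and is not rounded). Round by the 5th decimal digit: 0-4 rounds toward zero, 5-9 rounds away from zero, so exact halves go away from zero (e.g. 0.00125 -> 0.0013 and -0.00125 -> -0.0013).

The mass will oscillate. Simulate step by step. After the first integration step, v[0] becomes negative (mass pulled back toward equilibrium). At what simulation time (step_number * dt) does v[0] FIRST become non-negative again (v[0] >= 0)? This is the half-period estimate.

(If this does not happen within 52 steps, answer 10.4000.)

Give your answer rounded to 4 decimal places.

Answer: 2.6000

Derivation:
Step 0: x=[5.6000] v=[0.0000]
Step 1: x=[5.5146] v=[-0.4271]
Step 2: x=[5.3494] v=[-0.8262]
Step 3: x=[5.1152] v=[-1.1710]
Step 4: x=[4.8274] v=[-1.4389]
Step 5: x=[4.5050] v=[-1.6122]
Step 6: x=[4.1691] v=[-1.6796]
Step 7: x=[3.8418] v=[-1.6366]
Step 8: x=[3.5446] v=[-1.4860]
Step 9: x=[3.2970] v=[-1.2378]
Step 10: x=[3.1154] v=[-0.9082]
Step 11: x=[3.0116] v=[-0.5190]
Step 12: x=[2.9925] v=[-0.0957]
Step 13: x=[3.0593] v=[0.3339]
First v>=0 after going negative at step 13, time=2.6000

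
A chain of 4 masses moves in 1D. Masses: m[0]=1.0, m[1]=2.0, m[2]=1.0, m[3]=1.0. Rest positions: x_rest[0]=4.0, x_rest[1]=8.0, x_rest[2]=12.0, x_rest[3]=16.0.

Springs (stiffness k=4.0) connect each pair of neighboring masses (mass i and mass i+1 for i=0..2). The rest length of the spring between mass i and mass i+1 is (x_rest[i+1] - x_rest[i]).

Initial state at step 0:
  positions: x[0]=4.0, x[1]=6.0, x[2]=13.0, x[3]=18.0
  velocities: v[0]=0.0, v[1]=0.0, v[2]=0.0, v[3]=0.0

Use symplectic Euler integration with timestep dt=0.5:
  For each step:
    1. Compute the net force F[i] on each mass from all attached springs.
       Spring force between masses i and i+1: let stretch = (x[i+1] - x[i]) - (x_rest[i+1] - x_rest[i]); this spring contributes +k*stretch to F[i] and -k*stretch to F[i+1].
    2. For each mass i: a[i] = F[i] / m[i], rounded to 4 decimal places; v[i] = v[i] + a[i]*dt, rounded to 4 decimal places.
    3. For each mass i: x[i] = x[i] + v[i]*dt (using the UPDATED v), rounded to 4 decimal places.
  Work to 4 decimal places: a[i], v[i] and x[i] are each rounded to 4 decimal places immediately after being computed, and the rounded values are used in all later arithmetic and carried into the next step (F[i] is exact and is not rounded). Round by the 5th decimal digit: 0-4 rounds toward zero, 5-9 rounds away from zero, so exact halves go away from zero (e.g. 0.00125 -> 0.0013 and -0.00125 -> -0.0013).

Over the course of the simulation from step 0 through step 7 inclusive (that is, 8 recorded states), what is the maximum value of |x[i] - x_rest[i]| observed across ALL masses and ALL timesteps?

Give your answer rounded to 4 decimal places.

Answer: 3.0000

Derivation:
Step 0: x=[4.0000 6.0000 13.0000 18.0000] v=[0.0000 0.0000 0.0000 0.0000]
Step 1: x=[2.0000 8.5000 11.0000 17.0000] v=[-4.0000 5.0000 -4.0000 -2.0000]
Step 2: x=[2.5000 9.0000 12.5000 14.0000] v=[1.0000 1.0000 3.0000 -6.0000]
Step 3: x=[5.5000 8.0000 12.0000 13.5000] v=[6.0000 -2.0000 -1.0000 -1.0000]
Step 4: x=[7.0000 7.7500 9.0000 15.5000] v=[3.0000 -0.5000 -6.0000 4.0000]
Step 5: x=[5.2500 7.7500 11.2500 15.0000] v=[-3.5000 0.0000 4.5000 -1.0000]
Step 6: x=[2.0000 8.2500 13.7500 14.7500] v=[-6.5000 1.0000 5.0000 -0.5000]
Step 7: x=[1.0000 8.3750 11.7500 17.5000] v=[-2.0000 0.2500 -4.0000 5.5000]
Max displacement = 3.0000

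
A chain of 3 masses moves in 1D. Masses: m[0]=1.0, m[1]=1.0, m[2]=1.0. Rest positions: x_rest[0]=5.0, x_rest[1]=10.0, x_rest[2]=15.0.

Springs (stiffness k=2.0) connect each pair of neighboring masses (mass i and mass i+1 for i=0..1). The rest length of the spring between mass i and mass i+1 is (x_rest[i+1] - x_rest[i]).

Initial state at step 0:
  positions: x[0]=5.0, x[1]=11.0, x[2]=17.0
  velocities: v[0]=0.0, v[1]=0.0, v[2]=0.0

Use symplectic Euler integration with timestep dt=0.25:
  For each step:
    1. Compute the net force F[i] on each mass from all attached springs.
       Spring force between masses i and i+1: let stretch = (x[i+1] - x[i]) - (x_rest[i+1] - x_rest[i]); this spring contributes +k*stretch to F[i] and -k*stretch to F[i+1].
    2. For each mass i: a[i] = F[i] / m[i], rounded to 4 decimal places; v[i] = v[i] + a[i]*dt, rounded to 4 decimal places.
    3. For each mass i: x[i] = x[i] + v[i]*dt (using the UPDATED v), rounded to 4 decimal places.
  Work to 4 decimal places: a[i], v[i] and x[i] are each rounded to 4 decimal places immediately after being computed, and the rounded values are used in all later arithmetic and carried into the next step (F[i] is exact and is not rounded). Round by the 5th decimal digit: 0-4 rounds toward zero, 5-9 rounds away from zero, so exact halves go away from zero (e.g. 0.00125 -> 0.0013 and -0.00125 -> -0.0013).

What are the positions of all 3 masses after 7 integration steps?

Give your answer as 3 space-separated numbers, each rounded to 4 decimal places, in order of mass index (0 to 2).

Answer: 6.9032 11.0002 15.0970

Derivation:
Step 0: x=[5.0000 11.0000 17.0000] v=[0.0000 0.0000 0.0000]
Step 1: x=[5.1250 11.0000 16.8750] v=[0.5000 0.0000 -0.5000]
Step 2: x=[5.3594 11.0000 16.6406] v=[0.9375 0.0000 -0.9375]
Step 3: x=[5.6739 11.0000 16.3262] v=[1.2578 0.0000 -1.2578]
Step 4: x=[6.0291 11.0000 15.9710] v=[1.4209 0.0001 -1.4209]
Step 5: x=[6.3807 11.0001 15.6194] v=[1.4064 0.0002 -1.4064]
Step 6: x=[6.6847 11.0002 15.3154] v=[1.2161 0.0002 -1.2161]
Step 7: x=[6.9032 11.0002 15.0970] v=[0.8739 0.0001 -0.8737]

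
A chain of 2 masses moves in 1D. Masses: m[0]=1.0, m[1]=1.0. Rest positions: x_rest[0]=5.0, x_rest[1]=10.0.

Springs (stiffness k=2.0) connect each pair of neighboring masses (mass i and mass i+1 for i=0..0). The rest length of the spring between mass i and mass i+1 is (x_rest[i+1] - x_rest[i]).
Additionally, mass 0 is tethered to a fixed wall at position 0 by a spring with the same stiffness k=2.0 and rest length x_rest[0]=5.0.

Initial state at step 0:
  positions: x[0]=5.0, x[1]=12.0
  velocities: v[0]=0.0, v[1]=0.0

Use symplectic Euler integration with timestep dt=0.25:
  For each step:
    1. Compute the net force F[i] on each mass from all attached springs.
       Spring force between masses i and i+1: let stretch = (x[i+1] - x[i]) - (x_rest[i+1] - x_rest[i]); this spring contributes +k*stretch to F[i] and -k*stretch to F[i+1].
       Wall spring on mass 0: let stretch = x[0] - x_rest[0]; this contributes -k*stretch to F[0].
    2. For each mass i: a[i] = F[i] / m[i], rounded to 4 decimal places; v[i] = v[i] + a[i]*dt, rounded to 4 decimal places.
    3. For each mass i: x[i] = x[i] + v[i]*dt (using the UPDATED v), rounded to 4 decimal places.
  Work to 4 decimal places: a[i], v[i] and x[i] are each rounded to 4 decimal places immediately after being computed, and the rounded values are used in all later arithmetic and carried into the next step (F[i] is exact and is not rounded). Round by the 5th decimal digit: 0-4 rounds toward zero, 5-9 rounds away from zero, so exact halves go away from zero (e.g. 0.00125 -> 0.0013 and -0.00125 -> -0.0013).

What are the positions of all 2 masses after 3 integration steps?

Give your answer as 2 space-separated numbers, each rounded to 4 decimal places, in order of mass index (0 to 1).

Answer: 6.0626 10.7930

Derivation:
Step 0: x=[5.0000 12.0000] v=[0.0000 0.0000]
Step 1: x=[5.2500 11.7500] v=[1.0000 -1.0000]
Step 2: x=[5.6563 11.3125] v=[1.6250 -1.7500]
Step 3: x=[6.0626 10.7930] v=[1.6250 -2.0781]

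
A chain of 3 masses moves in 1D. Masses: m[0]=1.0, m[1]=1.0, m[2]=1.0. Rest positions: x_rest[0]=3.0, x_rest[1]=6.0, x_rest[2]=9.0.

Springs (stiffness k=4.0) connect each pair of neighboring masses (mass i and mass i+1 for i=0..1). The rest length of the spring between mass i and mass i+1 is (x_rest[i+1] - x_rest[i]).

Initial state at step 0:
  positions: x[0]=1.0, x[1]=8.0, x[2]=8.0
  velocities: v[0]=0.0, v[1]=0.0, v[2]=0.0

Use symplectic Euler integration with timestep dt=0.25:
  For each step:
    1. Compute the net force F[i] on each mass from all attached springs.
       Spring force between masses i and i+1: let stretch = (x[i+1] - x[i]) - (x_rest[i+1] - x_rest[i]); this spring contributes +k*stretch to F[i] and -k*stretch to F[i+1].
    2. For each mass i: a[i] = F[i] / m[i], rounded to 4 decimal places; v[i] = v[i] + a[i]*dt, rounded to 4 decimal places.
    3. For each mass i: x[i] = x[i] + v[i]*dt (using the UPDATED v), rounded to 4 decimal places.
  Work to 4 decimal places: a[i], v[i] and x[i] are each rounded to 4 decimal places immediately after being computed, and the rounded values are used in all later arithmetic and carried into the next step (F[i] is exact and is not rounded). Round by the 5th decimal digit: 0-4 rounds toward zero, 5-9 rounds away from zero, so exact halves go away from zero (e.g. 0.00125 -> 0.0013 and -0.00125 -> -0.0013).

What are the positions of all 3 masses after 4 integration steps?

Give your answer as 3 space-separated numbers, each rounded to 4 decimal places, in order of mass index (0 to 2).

Step 0: x=[1.0000 8.0000 8.0000] v=[0.0000 0.0000 0.0000]
Step 1: x=[2.0000 6.2500 8.7500] v=[4.0000 -7.0000 3.0000]
Step 2: x=[3.3125 4.0625 9.6250] v=[5.2500 -8.7500 3.5000]
Step 3: x=[4.0625 3.0781 9.8594] v=[3.0000 -3.9375 0.9375]
Step 4: x=[3.8164 4.0352 9.1485] v=[-0.9844 3.8282 -2.8438]

Answer: 3.8164 4.0352 9.1485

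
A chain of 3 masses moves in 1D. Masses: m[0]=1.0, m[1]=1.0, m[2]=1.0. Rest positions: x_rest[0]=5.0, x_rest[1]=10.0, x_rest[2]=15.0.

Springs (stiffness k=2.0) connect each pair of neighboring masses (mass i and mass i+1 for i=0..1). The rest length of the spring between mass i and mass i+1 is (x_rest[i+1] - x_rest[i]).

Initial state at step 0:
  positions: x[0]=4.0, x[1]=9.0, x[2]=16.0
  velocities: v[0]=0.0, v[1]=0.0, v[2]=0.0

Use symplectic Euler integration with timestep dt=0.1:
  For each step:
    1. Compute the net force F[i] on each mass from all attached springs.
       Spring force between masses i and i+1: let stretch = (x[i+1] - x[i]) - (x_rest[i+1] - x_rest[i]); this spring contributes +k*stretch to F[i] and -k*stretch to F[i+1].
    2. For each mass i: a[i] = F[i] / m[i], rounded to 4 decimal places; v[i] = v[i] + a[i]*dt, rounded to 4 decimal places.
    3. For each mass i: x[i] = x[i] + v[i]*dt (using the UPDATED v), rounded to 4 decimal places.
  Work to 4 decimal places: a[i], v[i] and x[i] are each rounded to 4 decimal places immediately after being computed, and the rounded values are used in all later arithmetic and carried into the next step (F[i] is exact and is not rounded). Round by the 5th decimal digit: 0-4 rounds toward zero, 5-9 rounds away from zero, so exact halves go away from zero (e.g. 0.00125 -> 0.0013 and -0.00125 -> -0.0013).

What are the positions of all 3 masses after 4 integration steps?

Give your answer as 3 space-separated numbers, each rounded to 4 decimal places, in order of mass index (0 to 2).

Step 0: x=[4.0000 9.0000 16.0000] v=[0.0000 0.0000 0.0000]
Step 1: x=[4.0000 9.0400 15.9600] v=[0.0000 0.4000 -0.4000]
Step 2: x=[4.0008 9.1176 15.8816] v=[0.0080 0.7760 -0.7840]
Step 3: x=[4.0039 9.2281 15.7679] v=[0.0314 1.1054 -1.1368]
Step 4: x=[4.0115 9.3650 15.6234] v=[0.0762 1.3685 -1.4448]

Answer: 4.0115 9.3650 15.6234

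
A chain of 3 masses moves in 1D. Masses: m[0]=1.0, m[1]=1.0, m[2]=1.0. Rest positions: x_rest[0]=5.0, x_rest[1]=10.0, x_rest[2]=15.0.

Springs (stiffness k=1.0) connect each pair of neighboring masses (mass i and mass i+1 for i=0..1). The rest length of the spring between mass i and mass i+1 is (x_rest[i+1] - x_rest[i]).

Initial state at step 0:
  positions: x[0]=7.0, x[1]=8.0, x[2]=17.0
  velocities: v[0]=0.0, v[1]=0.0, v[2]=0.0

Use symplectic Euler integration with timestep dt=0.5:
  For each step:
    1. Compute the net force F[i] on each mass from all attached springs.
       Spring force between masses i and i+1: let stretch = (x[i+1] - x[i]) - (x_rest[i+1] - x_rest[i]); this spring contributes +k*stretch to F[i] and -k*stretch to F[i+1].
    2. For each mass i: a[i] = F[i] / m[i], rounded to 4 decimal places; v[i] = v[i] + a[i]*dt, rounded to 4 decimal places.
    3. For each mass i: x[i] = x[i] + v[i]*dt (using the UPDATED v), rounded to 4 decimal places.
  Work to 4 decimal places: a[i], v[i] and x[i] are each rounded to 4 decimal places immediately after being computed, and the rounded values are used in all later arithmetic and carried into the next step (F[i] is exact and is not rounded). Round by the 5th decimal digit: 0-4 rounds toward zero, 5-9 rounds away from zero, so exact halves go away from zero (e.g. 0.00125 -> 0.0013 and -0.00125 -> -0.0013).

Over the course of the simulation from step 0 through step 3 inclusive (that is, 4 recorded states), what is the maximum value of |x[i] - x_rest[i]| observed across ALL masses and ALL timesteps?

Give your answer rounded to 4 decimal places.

Answer: 3.6250

Derivation:
Step 0: x=[7.0000 8.0000 17.0000] v=[0.0000 0.0000 0.0000]
Step 1: x=[6.0000 10.0000 16.0000] v=[-2.0000 4.0000 -2.0000]
Step 2: x=[4.7500 12.5000 14.7500] v=[-2.5000 5.0000 -2.5000]
Step 3: x=[4.1875 13.6250 14.1875] v=[-1.1250 2.2500 -1.1250]
Max displacement = 3.6250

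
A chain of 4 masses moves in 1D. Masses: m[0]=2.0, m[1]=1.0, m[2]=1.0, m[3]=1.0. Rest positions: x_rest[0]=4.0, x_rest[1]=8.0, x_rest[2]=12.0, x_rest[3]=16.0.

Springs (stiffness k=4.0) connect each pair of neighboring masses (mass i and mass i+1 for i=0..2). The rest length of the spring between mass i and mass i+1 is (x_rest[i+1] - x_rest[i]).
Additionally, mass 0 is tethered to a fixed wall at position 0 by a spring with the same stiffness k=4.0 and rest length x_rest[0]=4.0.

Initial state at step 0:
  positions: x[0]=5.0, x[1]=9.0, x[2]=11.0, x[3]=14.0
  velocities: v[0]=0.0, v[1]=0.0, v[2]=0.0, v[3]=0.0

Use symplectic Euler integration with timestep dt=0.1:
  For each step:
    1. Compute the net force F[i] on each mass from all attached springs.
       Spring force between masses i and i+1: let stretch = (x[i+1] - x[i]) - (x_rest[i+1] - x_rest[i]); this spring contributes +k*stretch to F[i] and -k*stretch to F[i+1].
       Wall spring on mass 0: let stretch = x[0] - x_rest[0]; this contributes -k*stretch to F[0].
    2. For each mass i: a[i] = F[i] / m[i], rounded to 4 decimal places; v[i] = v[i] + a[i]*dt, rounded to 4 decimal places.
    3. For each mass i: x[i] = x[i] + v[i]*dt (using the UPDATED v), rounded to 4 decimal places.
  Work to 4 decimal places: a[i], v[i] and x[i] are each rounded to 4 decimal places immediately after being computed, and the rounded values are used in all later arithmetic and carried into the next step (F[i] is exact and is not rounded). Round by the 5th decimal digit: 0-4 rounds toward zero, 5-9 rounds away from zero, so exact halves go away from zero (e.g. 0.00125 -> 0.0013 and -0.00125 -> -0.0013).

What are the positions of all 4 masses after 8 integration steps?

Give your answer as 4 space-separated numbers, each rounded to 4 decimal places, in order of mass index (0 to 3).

Step 0: x=[5.0000 9.0000 11.0000 14.0000] v=[0.0000 0.0000 0.0000 0.0000]
Step 1: x=[4.9800 8.9200 11.0400 14.0400] v=[-0.2000 -0.8000 0.4000 0.4000]
Step 2: x=[4.9392 8.7672 11.1152 14.1200] v=[-0.4080 -1.5280 0.7520 0.8000]
Step 3: x=[4.8762 8.5552 11.2167 14.2398] v=[-0.6302 -2.1200 1.0147 1.1981]
Step 4: x=[4.7892 8.3025 11.3326 14.3987] v=[-0.8696 -2.5270 1.1593 1.5889]
Step 5: x=[4.6767 8.0305 11.4500 14.5950] v=[-1.1248 -2.7203 1.1737 1.9625]
Step 6: x=[4.5378 7.7611 11.5564 14.8255] v=[-1.3894 -2.6940 1.0639 2.3045]
Step 7: x=[4.3726 7.5146 11.6417 15.0852] v=[-1.6523 -2.4652 0.8534 2.5969]
Step 8: x=[4.1828 7.3075 11.6997 15.3672] v=[-1.8984 -2.0712 0.5800 2.8195]

Answer: 4.1828 7.3075 11.6997 15.3672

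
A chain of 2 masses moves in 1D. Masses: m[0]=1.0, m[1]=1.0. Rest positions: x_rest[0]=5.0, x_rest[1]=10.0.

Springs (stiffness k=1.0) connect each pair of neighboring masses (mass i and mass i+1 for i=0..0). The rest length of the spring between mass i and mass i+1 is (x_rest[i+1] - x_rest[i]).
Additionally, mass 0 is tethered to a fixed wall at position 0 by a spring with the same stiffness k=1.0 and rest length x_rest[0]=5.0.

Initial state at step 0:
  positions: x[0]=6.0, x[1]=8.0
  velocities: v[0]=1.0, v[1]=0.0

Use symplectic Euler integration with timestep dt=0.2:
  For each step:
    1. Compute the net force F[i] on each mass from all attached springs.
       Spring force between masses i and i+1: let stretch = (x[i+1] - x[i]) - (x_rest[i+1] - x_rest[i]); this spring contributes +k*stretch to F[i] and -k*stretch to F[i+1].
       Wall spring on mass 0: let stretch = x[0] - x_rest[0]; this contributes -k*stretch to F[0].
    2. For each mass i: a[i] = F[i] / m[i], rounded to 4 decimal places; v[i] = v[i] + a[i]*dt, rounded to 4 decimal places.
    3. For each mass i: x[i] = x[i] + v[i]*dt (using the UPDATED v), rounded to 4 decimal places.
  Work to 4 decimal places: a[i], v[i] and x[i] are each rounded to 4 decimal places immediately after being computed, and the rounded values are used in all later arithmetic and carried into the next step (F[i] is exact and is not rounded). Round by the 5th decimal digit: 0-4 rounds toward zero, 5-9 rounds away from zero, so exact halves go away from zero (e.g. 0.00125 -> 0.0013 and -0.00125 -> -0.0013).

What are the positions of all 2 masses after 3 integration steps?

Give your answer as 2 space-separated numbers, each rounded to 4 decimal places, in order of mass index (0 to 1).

Step 0: x=[6.0000 8.0000] v=[1.0000 0.0000]
Step 1: x=[6.0400 8.1200] v=[0.2000 0.6000]
Step 2: x=[5.9216 8.3568] v=[-0.5920 1.1840]
Step 3: x=[5.6637 8.6962] v=[-1.2893 1.6970]

Answer: 5.6637 8.6962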